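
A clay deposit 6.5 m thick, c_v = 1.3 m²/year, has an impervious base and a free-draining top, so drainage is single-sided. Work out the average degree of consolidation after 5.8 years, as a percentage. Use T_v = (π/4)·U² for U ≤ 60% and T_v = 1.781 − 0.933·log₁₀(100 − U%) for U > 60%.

U ≈ 47.7 %

Drainage path length: H_d = H = 6.5 m (single drainage).
T_v = c_v·t/H_d² = 1.3×5.8/6.5² = 0.17846.
T_v = 0.17846 corresponds to the U ≤ 60% branch:
U = √(4T_v/π) = 0.4767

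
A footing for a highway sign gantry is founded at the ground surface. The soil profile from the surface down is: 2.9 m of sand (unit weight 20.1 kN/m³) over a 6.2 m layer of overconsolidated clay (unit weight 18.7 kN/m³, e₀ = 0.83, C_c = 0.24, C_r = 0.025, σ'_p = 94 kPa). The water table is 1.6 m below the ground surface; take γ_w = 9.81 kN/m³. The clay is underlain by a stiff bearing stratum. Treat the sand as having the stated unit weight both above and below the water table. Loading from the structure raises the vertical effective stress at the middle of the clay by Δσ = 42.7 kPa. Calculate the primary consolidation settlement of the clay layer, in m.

Mid-depth of clay below the ground surface: z = 2.9 + 6.2/2 = 6 m.
Total vertical stress at mid-clay: σ_v = 20.1×2.9 + 18.7×3.1 = 116.26 kPa.
Pore pressure: u = 9.81×(6 − 1.6) = 43.164 kPa.
Initial effective stress: σ'_0 = σ_v − u = 116.26 − 43.164 = 73.096 kPa.
Final effective stress: σ'_f = 73.096 + 42.7 = 115.8 kPa.
σ'_f = 115.8 > σ'_p = 94 kPa, so the stress path crosses the preconsolidation pressure — recompression up to σ'_p, then virgin compression beyond:
S_c = H/(1+e₀)·[C_r·log₁₀(σ'_p/σ'_0) + C_c·log₁₀(σ'_f/σ'_p)]
    = 6.2/1.83 × [0.025×log₁₀(94/73.096) + 0.24×log₁₀(115.8/94)]
    = 3.388 × [0.0027309 + 0.021739] = 0.0829 m

S_c ≈ 0.0829 m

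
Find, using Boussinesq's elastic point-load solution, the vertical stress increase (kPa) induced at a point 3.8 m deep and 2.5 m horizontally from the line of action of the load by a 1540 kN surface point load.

Boussinesq vertical stress below a point load on an elastic half-space:
Δσ_z = 3P/(2πz²) · [1 + (r/z)²]^(−5/2)
r/z = 2.5/3.8 = 0.65789; [1+(r/z)²]^(−5/2) = 0.40693.
Δσ_z = 3×1540/(2π×3.8²) × 0.40693 = 50.921 × 0.40693 = 20.72 kPa

Δσ_z ≈ 20.7 kPa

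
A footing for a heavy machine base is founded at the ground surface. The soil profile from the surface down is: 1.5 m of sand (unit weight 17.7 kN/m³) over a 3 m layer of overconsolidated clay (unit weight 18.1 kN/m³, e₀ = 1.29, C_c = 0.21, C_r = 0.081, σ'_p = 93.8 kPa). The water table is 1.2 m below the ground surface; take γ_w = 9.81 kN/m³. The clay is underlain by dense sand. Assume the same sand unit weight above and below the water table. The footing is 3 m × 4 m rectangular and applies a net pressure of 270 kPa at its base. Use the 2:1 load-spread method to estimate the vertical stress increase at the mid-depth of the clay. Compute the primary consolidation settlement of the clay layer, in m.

Mid-depth of clay below the ground surface: z = 1.5 + 3/2 = 3 m.
Total vertical stress at mid-clay: σ_v = 17.7×1.5 + 18.1×1.5 = 53.7 kPa.
Pore pressure: u = 9.81×(3 − 1.2) = 17.658 kPa.
Initial effective stress: σ'_0 = σ_v − u = 53.7 − 17.658 = 36.042 kPa.
Stress increase at mid-clay by the 2:1 spreading method:
Δσ = qBL/((B+z)(L+z)) = 270×3×4/((3+3)(4+3)) = 77.143 kPa
Final effective stress: σ'_f = 36.042 + 77.143 = 113.19 kPa.
σ'_f = 113.19 > σ'_p = 93.8 kPa, so the stress path crosses the preconsolidation pressure — recompression up to σ'_p, then virgin compression beyond:
S_c = H/(1+e₀)·[C_r·log₁₀(σ'_p/σ'_0) + C_c·log₁₀(σ'_f/σ'_p)]
    = 3/2.29 × [0.081×log₁₀(93.8/36.042) + 0.21×log₁₀(113.19/93.8)]
    = 1.31 × [0.033647 + 0.017137] = 0.06653 m

S_c ≈ 0.0665 m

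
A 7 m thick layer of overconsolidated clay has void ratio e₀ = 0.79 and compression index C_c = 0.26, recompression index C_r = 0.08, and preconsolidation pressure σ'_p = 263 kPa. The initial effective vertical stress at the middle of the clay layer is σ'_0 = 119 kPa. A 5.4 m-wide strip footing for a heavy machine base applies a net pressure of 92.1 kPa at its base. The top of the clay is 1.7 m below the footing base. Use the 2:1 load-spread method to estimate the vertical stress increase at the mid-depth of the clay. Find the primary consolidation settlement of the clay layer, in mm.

S_c ≈ 45.2 mm

Mid-depth of clay below the footing base: z = 1.7 + 7/2 = 5.2 m.
Stress increase at mid-clay by the 2:1 spreading method:
Δσ = qB/(B+z) = 92.1×5.4/(5.4+5.2) = 46.919 kPa
Final effective stress: σ'_f = 119 + 46.919 = 165.92 kPa.
σ'_f = 165.92 ≤ σ'_p = 263 kPa, so the clay remains overconsolidated and only the recompression index applies:
S_c = C_r·H/(1+e₀)·log₁₀(σ'_f/σ'_0) = 0.08×7/1.79×log₁₀(165.92/119)
    = 0.31285 × 0.14435 = 0.04516 m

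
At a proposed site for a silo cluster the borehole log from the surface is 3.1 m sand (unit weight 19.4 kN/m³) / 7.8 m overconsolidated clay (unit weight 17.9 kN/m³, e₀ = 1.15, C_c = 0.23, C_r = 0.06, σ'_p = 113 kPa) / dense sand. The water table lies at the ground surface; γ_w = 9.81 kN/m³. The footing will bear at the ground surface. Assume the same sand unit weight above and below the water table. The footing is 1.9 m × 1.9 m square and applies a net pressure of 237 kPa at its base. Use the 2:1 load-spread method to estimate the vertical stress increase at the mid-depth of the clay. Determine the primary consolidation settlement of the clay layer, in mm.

S_c ≈ 15.3 mm

Mid-depth of clay below the ground surface: z = 3.1 + 7.8/2 = 7 m.
Total vertical stress at mid-clay: σ_v = 19.4×3.1 + 17.9×3.9 = 129.95 kPa.
Pore pressure: u = 9.81×(7 − 0) = 68.67 kPa.
Initial effective stress: σ'_0 = σ_v − u = 129.95 − 68.67 = 61.28 kPa.
Stress increase at mid-clay by the 2:1 spreading method:
Δσ = qBL/((B+z)(L+z)) = 237×1.9×1.9/((1.9+7)(1.9+7)) = 10.801 kPa
Final effective stress: σ'_f = 61.28 + 10.801 = 72.081 kPa.
σ'_f = 72.081 ≤ σ'_p = 113 kPa, so the clay remains overconsolidated and only the recompression index applies:
S_c = C_r·H/(1+e₀)·log₁₀(σ'_f/σ'_0) = 0.06×7.8/2.15×log₁₀(72.081/61.28)
    = 0.21767 × 0.070502 = 0.01535 m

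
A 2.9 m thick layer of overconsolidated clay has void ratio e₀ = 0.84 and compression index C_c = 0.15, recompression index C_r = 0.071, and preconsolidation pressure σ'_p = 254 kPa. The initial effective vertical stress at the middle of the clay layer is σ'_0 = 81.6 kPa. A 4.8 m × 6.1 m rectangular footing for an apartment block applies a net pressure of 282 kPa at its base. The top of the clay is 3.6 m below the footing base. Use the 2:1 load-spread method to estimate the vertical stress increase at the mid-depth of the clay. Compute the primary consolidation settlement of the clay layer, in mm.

S_c ≈ 31.7 mm

Mid-depth of clay below the footing base: z = 3.6 + 2.9/2 = 5.05 m.
Stress increase at mid-clay by the 2:1 spreading method:
Δσ = qBL/((B+z)(L+z)) = 282×4.8×6.1/((4.8+5.05)(6.1+5.05)) = 75.181 kPa
Final effective stress: σ'_f = 81.6 + 75.181 = 156.78 kPa.
σ'_f = 156.78 ≤ σ'_p = 254 kPa, so the clay remains overconsolidated and only the recompression index applies:
S_c = C_r·H/(1+e₀)·log₁₀(σ'_f/σ'_0) = 0.071×2.9/1.84×log₁₀(156.78/81.6)
    = 0.1119 × 0.2836 = 0.03174 m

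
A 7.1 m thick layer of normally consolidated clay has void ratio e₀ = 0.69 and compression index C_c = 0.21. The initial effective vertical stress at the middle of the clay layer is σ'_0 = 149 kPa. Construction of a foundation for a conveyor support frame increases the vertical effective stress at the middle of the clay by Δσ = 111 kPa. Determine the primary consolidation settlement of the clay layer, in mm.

S_c ≈ 213 mm

Final effective stress: σ'_f = σ'_0 + Δσ = 149 + 111 = 260 kPa.
Normally consolidated clay, so the full stress increment lies on the virgin compression line:
S_c = C_c·H/(1+e₀)·log₁₀(σ'_f/σ'_0) = 0.21×7.1/(1+0.69)×log₁₀(260/149)
    = 0.88225 × 0.24179 = 0.2133 m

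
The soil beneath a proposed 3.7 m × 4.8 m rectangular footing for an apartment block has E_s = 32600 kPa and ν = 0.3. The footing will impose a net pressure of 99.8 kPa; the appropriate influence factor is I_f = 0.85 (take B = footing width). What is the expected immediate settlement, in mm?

Immediate (elastic) settlement: S_e = q·B·(1−ν²)/E_s · I_f.
S_e = 99.8 × 3.7 × (1 − 0.3²) / 32600 × 0.85
    = 99.8 × 3.7 × 0.91 / 32600 × 0.85
    = 0.008761 m = 8.761 mm

S_e ≈ 8.76 mm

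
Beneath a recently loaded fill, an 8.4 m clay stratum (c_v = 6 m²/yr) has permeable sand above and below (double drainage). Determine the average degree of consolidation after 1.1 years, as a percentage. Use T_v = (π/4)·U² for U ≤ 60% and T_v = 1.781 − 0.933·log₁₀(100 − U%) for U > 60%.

Drainage path length: H_d = H/2 = 4.2 m (double drainage).
T_v = c_v·t/H_d² = 6×1.1/4.2² = 0.37415.
T_v = 0.37415 corresponds to the U > 60% branch:
U = 1 − 10^((1.781 − T_v)/0.933)/100 = 0.678

U ≈ 67.8 %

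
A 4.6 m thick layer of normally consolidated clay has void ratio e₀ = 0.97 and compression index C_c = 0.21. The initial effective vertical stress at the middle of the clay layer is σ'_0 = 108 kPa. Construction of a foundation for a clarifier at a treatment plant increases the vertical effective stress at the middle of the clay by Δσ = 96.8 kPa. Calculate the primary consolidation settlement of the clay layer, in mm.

S_c ≈ 136 mm

Final effective stress: σ'_f = σ'_0 + Δσ = 108 + 96.8 = 204.8 kPa.
Normally consolidated clay, so the full stress increment lies on the virgin compression line:
S_c = C_c·H/(1+e₀)·log₁₀(σ'_f/σ'_0) = 0.21×4.6/(1+0.97)×log₁₀(204.8/108)
    = 0.49036 × 0.27791 = 0.1363 m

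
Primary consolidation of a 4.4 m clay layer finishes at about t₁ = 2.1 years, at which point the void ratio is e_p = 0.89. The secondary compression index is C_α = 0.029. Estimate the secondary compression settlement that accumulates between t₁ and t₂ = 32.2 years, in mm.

Secondary compression: S_s = C_α·H/(1+e_p)·log₁₀(t₂/t₁)
S_s = 0.029×4.4/(1+0.89)×log₁₀(32.2/2.1)
    = 0.06751 × 1.186 = 0.08005 m

S_s ≈ 80 mm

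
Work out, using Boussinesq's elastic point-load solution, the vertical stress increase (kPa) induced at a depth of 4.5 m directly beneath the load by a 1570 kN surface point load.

Δσ_z ≈ 37 kPa

Boussinesq vertical stress below a point load on an elastic half-space:
Δσ_z = 3P/(2πz²) · [1 + (r/z)²]^(−5/2)
r/z = 0/4.5 = 0; [1+(r/z)²]^(−5/2) = 1.
Δσ_z = 3×1570/(2π×4.5²) × 1 = 37.018 × 1 = 37.02 kPa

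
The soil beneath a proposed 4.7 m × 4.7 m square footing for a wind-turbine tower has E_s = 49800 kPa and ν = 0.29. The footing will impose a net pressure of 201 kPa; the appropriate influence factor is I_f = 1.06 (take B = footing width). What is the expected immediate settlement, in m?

Immediate (elastic) settlement: S_e = q·B·(1−ν²)/E_s · I_f.
S_e = 201 × 4.7 × (1 − 0.29²) / 49800 × 1.06
    = 201 × 4.7 × 0.9159 / 49800 × 1.06
    = 0.01842 m

S_e ≈ 0.0184 m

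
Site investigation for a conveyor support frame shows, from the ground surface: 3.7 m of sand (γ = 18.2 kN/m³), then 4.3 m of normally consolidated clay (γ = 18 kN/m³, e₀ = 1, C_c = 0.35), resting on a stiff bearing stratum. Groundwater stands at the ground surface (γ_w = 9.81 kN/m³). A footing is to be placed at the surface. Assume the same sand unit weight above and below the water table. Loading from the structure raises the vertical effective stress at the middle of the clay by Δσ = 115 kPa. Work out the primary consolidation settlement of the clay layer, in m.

S_c ≈ 0.396 m

Mid-depth of clay below the ground surface: z = 3.7 + 4.3/2 = 5.85 m.
Total vertical stress at mid-clay: σ_v = 18.2×3.7 + 18×2.15 = 106.04 kPa.
Pore pressure: u = 9.81×(5.85 − 0) = 57.389 kPa.
Initial effective stress: σ'_0 = σ_v − u = 106.04 − 57.389 = 48.651 kPa.
Final effective stress: σ'_f = σ'_0 + Δσ = 48.651 + 115 = 163.65 kPa.
Normally consolidated clay, so the full stress increment lies on the virgin compression line:
S_c = C_c·H/(1+e₀)·log₁₀(σ'_f/σ'_0) = 0.35×4.3/(1+1)×log₁₀(163.65/48.651)
    = 0.7525 × 0.52682 = 0.3964 m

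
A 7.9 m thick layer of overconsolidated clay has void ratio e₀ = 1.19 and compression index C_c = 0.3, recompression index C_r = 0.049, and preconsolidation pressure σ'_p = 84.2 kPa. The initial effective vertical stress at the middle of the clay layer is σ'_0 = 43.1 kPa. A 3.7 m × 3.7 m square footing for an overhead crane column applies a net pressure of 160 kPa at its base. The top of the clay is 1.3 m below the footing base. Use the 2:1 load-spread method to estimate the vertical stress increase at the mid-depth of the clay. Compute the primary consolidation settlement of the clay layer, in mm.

Mid-depth of clay below the footing base: z = 1.3 + 7.9/2 = 5.25 m.
Stress increase at mid-clay by the 2:1 spreading method:
Δσ = qBL/((B+z)(L+z)) = 160×3.7×3.7/((3.7+5.25)(3.7+5.25)) = 27.345 kPa
Final effective stress: σ'_f = 43.1 + 27.345 = 70.445 kPa.
σ'_f = 70.445 ≤ σ'_p = 84.2 kPa, so the clay remains overconsolidated and only the recompression index applies:
S_c = C_r·H/(1+e₀)·log₁₀(σ'_f/σ'_0) = 0.049×7.9/2.19×log₁₀(70.445/43.1)
    = 0.17676 × 0.21337 = 0.03771 m

S_c ≈ 37.7 mm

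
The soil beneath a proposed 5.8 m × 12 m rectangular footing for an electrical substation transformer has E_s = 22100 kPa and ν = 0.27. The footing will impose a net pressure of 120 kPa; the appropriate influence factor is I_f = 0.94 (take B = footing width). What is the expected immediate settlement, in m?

S_e ≈ 0.0274 m

Immediate (elastic) settlement: S_e = q·B·(1−ν²)/E_s · I_f.
S_e = 120 × 5.8 × (1 − 0.27²) / 22100 × 0.94
    = 120 × 5.8 × 0.9271 / 22100 × 0.94
    = 0.02745 m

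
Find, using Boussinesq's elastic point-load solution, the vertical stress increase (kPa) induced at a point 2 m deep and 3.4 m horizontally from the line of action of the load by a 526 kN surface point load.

Δσ_z ≈ 2.1 kPa

Boussinesq vertical stress below a point load on an elastic half-space:
Δσ_z = 3P/(2πz²) · [1 + (r/z)²]^(−5/2)
r/z = 3.4/2 = 1.7; [1+(r/z)²]^(−5/2) = 0.033506.
Δσ_z = 3×526/(2π×2²) × 0.033506 = 62.787 × 0.033506 = 2.104 kPa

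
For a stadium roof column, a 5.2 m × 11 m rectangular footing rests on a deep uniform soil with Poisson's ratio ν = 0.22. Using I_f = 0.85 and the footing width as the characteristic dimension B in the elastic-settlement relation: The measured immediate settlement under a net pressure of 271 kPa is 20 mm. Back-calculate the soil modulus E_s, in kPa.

S_e = q·B·(1−ν²)/E_s · I_f  ⇒  E_s = q·B·(1−ν²)·I_f / S_e.
E_s = 271 × 5.2 × 0.9516 × 0.85 / 0.02 = 56990 kPa

E_s ≈ 57000 kPa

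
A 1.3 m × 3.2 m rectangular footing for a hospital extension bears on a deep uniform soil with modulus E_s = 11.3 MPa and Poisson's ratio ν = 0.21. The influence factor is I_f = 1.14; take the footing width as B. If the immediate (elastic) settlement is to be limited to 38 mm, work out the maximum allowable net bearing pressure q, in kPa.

E_s = 11.3 MPa = 11300 kPa.
S_e = q·B·(1−ν²)/E_s · I_f  ⇒  q = S_e·E_s / (B·(1−ν²)·I_f).
q = 0.038 × 11300 / (1.3 × 0.9559 × 1.14) = 303.1 kPa

q ≈ 303 kPa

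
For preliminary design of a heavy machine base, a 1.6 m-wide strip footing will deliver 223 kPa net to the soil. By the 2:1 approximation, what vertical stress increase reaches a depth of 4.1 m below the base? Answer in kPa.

By the 2:1 method the load spreads at 1 horizontal : 2 vertical, so at depth z the loaded area has grown by z in each plan dimension:
Δσ = qB/(B+z) = 223×1.6/(1.6+4.1) = 62.596 kPa

Δσ_z ≈ 62.6 kPa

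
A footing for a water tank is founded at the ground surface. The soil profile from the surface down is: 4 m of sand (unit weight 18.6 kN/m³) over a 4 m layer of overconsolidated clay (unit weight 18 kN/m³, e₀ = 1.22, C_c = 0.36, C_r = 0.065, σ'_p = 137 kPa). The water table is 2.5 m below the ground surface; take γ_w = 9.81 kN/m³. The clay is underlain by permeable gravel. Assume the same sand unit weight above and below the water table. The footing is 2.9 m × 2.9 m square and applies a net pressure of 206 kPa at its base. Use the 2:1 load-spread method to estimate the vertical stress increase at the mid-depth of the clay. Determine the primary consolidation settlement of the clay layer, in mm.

S_c ≈ 12.9 mm

Mid-depth of clay below the ground surface: z = 4 + 4/2 = 6 m.
Total vertical stress at mid-clay: σ_v = 18.6×4 + 18×2 = 110.4 kPa.
Pore pressure: u = 9.81×(6 − 2.5) = 34.335 kPa.
Initial effective stress: σ'_0 = σ_v − u = 110.4 − 34.335 = 76.065 kPa.
Stress increase at mid-clay by the 2:1 spreading method:
Δσ = qBL/((B+z)(L+z)) = 206×2.9×2.9/((2.9+6)(2.9+6)) = 21.872 kPa
Final effective stress: σ'_f = 76.065 + 21.872 = 97.937 kPa.
σ'_f = 97.937 ≤ σ'_p = 137 kPa, so the clay remains overconsolidated and only the recompression index applies:
S_c = C_r·H/(1+e₀)·log₁₀(σ'_f/σ'_0) = 0.065×4/2.22×log₁₀(97.937/76.065)
    = 0.11712 × 0.10976 = 0.01285 m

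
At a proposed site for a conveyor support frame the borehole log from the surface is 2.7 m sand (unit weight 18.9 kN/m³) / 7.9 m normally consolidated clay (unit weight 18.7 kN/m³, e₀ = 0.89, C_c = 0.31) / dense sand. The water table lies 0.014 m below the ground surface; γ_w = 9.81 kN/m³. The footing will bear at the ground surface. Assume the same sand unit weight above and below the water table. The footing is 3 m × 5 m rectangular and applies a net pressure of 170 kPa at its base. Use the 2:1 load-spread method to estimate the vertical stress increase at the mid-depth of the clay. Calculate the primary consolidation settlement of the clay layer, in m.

Mid-depth of clay below the ground surface: z = 2.7 + 7.9/2 = 6.65 m.
Total vertical stress at mid-clay: σ_v = 18.9×2.7 + 18.7×3.95 = 124.89 kPa.
Pore pressure: u = 9.81×(6.65 − 0.014) = 65.099 kPa.
Initial effective stress: σ'_0 = σ_v − u = 124.89 − 65.099 = 59.791 kPa.
Stress increase at mid-clay by the 2:1 spreading method:
Δσ = qBL/((B+z)(L+z)) = 170×3×5/((3+6.65)(5+6.65)) = 22.682 kPa
Final effective stress: σ'_f = σ'_0 + Δσ = 59.791 + 22.682 = 82.473 kPa.
Normally consolidated clay, so the full stress increment lies on the virgin compression line:
S_c = C_c·H/(1+e₀)·log₁₀(σ'_f/σ'_0) = 0.31×7.9/(1+0.89)×log₁₀(82.473/59.791)
    = 1.2958 × 0.13968 = 0.181 m

S_c ≈ 0.181 m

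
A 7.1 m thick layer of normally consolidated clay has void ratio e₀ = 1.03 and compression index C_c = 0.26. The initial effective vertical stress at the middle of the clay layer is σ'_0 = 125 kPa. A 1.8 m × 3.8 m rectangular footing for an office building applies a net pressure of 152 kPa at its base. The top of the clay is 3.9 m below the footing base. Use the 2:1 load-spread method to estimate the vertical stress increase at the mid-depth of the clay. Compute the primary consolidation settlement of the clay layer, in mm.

Mid-depth of clay below the footing base: z = 3.9 + 7.1/2 = 7.45 m.
Stress increase at mid-clay by the 2:1 spreading method:
Δσ = qBL/((B+z)(L+z)) = 152×1.8×3.8/((1.8+7.45)(3.8+7.45)) = 9.9909 kPa
Final effective stress: σ'_f = σ'_0 + Δσ = 125 + 9.9909 = 134.99 kPa.
Normally consolidated clay, so the full stress increment lies on the virgin compression line:
S_c = C_c·H/(1+e₀)·log₁₀(σ'_f/σ'_0) = 0.26×7.1/(1+1.03)×log₁₀(134.99/125)
    = 0.90936 × 0.033392 = 0.03037 m

S_c ≈ 30.4 mm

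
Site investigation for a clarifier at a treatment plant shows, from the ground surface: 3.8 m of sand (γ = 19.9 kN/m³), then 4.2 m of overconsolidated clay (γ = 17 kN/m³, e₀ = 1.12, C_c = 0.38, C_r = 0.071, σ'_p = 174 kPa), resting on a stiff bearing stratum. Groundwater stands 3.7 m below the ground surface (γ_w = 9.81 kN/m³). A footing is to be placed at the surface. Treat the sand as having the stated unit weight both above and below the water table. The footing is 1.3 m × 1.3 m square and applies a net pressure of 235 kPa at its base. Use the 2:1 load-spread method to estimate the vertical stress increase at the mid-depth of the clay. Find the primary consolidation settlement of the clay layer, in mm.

Mid-depth of clay below the ground surface: z = 3.8 + 4.2/2 = 5.9 m.
Total vertical stress at mid-clay: σ_v = 19.9×3.8 + 17×2.1 = 111.32 kPa.
Pore pressure: u = 9.81×(5.9 − 3.7) = 21.582 kPa.
Initial effective stress: σ'_0 = σ_v − u = 111.32 − 21.582 = 89.738 kPa.
Stress increase at mid-clay by the 2:1 spreading method:
Δσ = qBL/((B+z)(L+z)) = 235×1.3×1.3/((1.3+5.9)(1.3+5.9)) = 7.6611 kPa
Final effective stress: σ'_f = 89.738 + 7.6611 = 97.399 kPa.
σ'_f = 97.399 ≤ σ'_p = 174 kPa, so the clay remains overconsolidated and only the recompression index applies:
S_c = C_r·H/(1+e₀)·log₁₀(σ'_f/σ'_0) = 0.071×4.2/2.12×log₁₀(97.399/89.738)
    = 0.14066 × 0.035578 = 0.005004 m

S_c ≈ 5 mm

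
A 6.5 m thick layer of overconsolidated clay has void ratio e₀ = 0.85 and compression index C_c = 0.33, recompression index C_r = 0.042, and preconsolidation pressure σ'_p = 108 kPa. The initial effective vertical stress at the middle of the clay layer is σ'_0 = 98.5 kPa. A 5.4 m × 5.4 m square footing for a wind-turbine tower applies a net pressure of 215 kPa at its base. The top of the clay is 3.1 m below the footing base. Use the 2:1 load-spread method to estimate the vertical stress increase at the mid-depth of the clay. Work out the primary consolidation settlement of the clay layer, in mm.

S_c ≈ 150 mm

Mid-depth of clay below the footing base: z = 3.1 + 6.5/2 = 6.35 m.
Stress increase at mid-clay by the 2:1 spreading method:
Δσ = qBL/((B+z)(L+z)) = 215×5.4×5.4/((5.4+6.35)(5.4+6.35)) = 45.41 kPa
Final effective stress: σ'_f = 98.5 + 45.41 = 143.91 kPa.
σ'_f = 143.91 > σ'_p = 108 kPa, so the stress path crosses the preconsolidation pressure — recompression up to σ'_p, then virgin compression beyond:
S_c = H/(1+e₀)·[C_r·log₁₀(σ'_p/σ'_0) + C_c·log₁₀(σ'_f/σ'_p)]
    = 6.5/1.85 × [0.042×log₁₀(108/98.5) + 0.33×log₁₀(143.91/108)]
    = 3.5135 × [0.0016795 + 0.04114] = 0.1504 m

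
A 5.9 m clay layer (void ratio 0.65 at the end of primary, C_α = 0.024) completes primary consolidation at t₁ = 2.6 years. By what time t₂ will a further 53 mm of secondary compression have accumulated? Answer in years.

S_s = C_α·H/(1+e_p)·log₁₀(t₂/t₁) ⇒ log₁₀(t₂/t₁) = S_s·(1+e_p)/(C_α·H).
log₁₀(t₂/t₁) = 0.053 × (1+0.65) / (0.024×5.9) = 0.6176
t₂ = t₁ × 10^0.6176 = 2.6 × 4.146 = 10.78 years

t₂ ≈ 10.8 years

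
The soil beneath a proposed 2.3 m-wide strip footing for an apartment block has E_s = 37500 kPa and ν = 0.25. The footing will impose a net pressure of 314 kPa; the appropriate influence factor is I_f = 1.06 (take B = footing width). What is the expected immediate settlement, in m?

Immediate (elastic) settlement: S_e = q·B·(1−ν²)/E_s · I_f.
S_e = 314 × 2.3 × (1 − 0.25²) / 37500 × 1.06
    = 314 × 2.3 × 0.9375 / 37500 × 1.06
    = 0.01914 m

S_e ≈ 0.0191 m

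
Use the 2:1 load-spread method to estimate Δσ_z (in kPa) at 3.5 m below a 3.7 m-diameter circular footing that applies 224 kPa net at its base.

Δσ_z ≈ 59.2 kPa

By the 2:1 method the load spreads at 1 horizontal : 2 vertical, so at depth z the loaded area has grown by z in each plan dimension:
Δσ ≈ qD²/(D+z)² = 224×3.7²/(3.7+3.5)² = 59.154 kPa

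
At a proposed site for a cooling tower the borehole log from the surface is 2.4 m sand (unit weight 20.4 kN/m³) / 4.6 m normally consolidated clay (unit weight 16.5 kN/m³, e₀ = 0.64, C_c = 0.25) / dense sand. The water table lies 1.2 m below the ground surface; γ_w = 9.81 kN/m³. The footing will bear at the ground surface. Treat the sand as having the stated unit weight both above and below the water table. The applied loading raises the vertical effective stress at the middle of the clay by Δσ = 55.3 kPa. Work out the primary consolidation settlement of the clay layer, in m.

Mid-depth of clay below the ground surface: z = 2.4 + 4.6/2 = 4.7 m.
Total vertical stress at mid-clay: σ_v = 20.4×2.4 + 16.5×2.3 = 86.91 kPa.
Pore pressure: u = 9.81×(4.7 − 1.2) = 34.335 kPa.
Initial effective stress: σ'_0 = σ_v − u = 86.91 − 34.335 = 52.575 kPa.
Final effective stress: σ'_f = σ'_0 + Δσ = 52.575 + 55.3 = 107.88 kPa.
Normally consolidated clay, so the full stress increment lies on the virgin compression line:
S_c = C_c·H/(1+e₀)·log₁₀(σ'_f/σ'_0) = 0.25×4.6/(1+0.64)×log₁₀(107.88/52.575)
    = 0.70122 × 0.31216 = 0.2189 m

S_c ≈ 0.219 m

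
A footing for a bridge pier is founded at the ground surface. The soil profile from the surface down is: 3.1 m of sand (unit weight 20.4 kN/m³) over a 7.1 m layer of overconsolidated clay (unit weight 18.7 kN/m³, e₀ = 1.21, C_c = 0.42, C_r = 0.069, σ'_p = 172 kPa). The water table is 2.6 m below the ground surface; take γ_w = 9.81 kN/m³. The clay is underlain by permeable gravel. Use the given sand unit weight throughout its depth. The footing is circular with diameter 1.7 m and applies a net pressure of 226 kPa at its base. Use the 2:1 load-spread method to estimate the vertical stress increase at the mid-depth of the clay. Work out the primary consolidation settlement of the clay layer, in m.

Mid-depth of clay below the ground surface: z = 3.1 + 7.1/2 = 6.65 m.
Total vertical stress at mid-clay: σ_v = 20.4×3.1 + 18.7×3.55 = 129.62 kPa.
Pore pressure: u = 9.81×(6.65 − 2.6) = 39.73 kPa.
Initial effective stress: σ'_0 = σ_v − u = 129.62 − 39.73 = 89.89 kPa.
Stress increase at mid-clay by the 2:1 spreading method:
Δσ ≈ qD²/(D+z)² = 226×1.7²/(1.7+6.65)² = 9.3677 kPa
Final effective stress: σ'_f = 89.89 + 9.3677 = 99.258 kPa.
σ'_f = 99.258 ≤ σ'_p = 172 kPa, so the clay remains overconsolidated and only the recompression index applies:
S_c = C_r·H/(1+e₀)·log₁₀(σ'_f/σ'_0) = 0.069×7.1/2.21×log₁₀(99.258/89.89)
    = 0.22168 × 0.043054 = 0.009544 m

S_c ≈ 0.00954 m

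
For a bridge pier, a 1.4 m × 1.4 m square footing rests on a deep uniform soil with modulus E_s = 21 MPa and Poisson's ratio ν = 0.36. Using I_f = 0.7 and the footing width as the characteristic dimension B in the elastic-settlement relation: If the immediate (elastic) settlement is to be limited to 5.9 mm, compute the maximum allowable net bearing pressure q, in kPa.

E_s = 21 MPa = 21000 kPa.
S_e = q·B·(1−ν²)/E_s · I_f  ⇒  q = S_e·E_s / (B·(1−ν²)·I_f).
q = 0.0059 × 21000 / (1.4 × 0.8704 × 0.7) = 145.3 kPa

q ≈ 145 kPa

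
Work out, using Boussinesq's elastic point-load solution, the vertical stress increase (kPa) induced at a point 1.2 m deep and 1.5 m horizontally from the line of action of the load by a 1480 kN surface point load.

Δσ_z ≈ 46.7 kPa

Boussinesq vertical stress below a point load on an elastic half-space:
Δσ_z = 3P/(2πz²) · [1 + (r/z)²]^(−5/2)
r/z = 1.5/1.2 = 1.25; [1+(r/z)²]^(−5/2) = 0.095135.
Δσ_z = 3×1480/(2π×1.2²) × 0.095135 = 490.73 × 0.095135 = 46.69 kPa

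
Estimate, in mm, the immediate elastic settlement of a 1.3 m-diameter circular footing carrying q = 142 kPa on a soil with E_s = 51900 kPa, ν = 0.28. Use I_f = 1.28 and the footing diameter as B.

Immediate (elastic) settlement: S_e = q·B·(1−ν²)/E_s · I_f.
S_e = 142 × 1.3 × (1 − 0.28²) / 51900 × 1.28
    = 142 × 1.3 × 0.9216 / 51900 × 1.28
    = 0.004196 m = 4.196 mm

S_e ≈ 4.2 mm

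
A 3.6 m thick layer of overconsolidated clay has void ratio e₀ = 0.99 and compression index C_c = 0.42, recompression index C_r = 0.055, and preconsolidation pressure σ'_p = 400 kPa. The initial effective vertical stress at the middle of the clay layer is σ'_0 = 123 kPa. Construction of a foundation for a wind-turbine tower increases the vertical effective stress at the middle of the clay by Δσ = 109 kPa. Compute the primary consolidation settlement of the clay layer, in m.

S_c ≈ 0.0274 m

Final effective stress: σ'_f = 123 + 109 = 232 kPa.
σ'_f = 232 ≤ σ'_p = 400 kPa, so the clay remains overconsolidated and only the recompression index applies:
S_c = C_r·H/(1+e₀)·log₁₀(σ'_f/σ'_0) = 0.055×3.6/1.99×log₁₀(232/123)
    = 0.099495 × 0.27558 = 0.02742 m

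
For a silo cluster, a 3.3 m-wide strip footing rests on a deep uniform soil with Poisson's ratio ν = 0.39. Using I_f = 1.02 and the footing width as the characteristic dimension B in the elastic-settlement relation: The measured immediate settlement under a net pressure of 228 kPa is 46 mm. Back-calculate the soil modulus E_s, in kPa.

S_e = q·B·(1−ν²)/E_s · I_f  ⇒  E_s = q·B·(1−ν²)·I_f / S_e.
E_s = 228 × 3.3 × 0.8479 × 1.02 / 0.046 = 14150 kPa

E_s ≈ 14100 kPa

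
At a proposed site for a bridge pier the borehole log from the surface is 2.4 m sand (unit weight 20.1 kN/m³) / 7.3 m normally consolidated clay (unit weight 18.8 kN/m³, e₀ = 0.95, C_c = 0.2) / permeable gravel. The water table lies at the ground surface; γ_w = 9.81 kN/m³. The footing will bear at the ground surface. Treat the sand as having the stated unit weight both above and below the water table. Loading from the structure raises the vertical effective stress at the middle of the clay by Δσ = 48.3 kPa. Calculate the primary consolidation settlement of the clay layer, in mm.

Mid-depth of clay below the ground surface: z = 2.4 + 7.3/2 = 6.05 m.
Total vertical stress at mid-clay: σ_v = 20.1×2.4 + 18.8×3.65 = 116.86 kPa.
Pore pressure: u = 9.81×(6.05 − 0) = 59.351 kPa.
Initial effective stress: σ'_0 = σ_v − u = 116.86 − 59.351 = 57.509 kPa.
Final effective stress: σ'_f = σ'_0 + Δσ = 57.509 + 48.3 = 105.81 kPa.
Normally consolidated clay, so the full stress increment lies on the virgin compression line:
S_c = C_c·H/(1+e₀)·log₁₀(σ'_f/σ'_0) = 0.2×7.3/(1+0.95)×log₁₀(105.81/57.509)
    = 0.74872 × 0.26479 = 0.1983 m

S_c ≈ 198 mm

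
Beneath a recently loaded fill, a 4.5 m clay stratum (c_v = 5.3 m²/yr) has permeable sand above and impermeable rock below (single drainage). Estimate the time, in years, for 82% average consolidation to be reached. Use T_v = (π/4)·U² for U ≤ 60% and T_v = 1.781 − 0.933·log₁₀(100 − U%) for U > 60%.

Drainage path length: H_d = H = 4.5 m (single drainage).
U > 60%: T_v = 1.781 − 0.933·log₁₀(100 − 82) = 0.60983.
t = T_v·H_d²/c_v = 0.60983×4.5²/5.3 = 2.33 years.

t ≈ 2.33 years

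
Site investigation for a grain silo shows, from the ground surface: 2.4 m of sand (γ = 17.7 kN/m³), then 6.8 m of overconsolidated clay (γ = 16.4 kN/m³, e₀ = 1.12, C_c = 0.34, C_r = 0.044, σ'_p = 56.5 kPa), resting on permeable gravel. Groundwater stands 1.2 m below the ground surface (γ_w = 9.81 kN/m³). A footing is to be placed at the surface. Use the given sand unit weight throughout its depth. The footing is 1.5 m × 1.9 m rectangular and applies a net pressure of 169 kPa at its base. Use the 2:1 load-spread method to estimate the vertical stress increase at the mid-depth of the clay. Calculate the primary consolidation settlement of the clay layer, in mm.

Mid-depth of clay below the ground surface: z = 2.4 + 6.8/2 = 5.8 m.
Total vertical stress at mid-clay: σ_v = 17.7×2.4 + 16.4×3.4 = 98.24 kPa.
Pore pressure: u = 9.81×(5.8 − 1.2) = 45.126 kPa.
Initial effective stress: σ'_0 = σ_v − u = 98.24 − 45.126 = 53.114 kPa.
Stress increase at mid-clay by the 2:1 spreading method:
Δσ = qBL/((B+z)(L+z)) = 169×1.5×1.9/((1.5+5.8)(1.9+5.8)) = 8.5688 kPa
Final effective stress: σ'_f = 53.114 + 8.5688 = 61.683 kPa.
σ'_f = 61.683 > σ'_p = 56.5 kPa, so the stress path crosses the preconsolidation pressure — recompression up to σ'_p, then virgin compression beyond:
S_c = H/(1+e₀)·[C_r·log₁₀(σ'_p/σ'_0) + C_c·log₁₀(σ'_f/σ'_p)]
    = 6.8/2.12 × [0.044×log₁₀(56.5/53.114) + 0.34×log₁₀(61.683/56.5)]
    = 3.2075 × [0.0011809 + 0.01296] = 0.04536 m

S_c ≈ 45.4 mm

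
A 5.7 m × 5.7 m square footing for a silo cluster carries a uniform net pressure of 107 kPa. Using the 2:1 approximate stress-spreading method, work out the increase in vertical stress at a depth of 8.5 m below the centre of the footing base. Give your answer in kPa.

Δσ_z ≈ 17.2 kPa

By the 2:1 method the load spreads at 1 horizontal : 2 vertical, so at depth z the loaded area has grown by z in each plan dimension:
Δσ = qBL/((B+z)(L+z)) = 107×5.7×5.7/((5.7+8.5)(5.7+8.5)) = 17.241 kPa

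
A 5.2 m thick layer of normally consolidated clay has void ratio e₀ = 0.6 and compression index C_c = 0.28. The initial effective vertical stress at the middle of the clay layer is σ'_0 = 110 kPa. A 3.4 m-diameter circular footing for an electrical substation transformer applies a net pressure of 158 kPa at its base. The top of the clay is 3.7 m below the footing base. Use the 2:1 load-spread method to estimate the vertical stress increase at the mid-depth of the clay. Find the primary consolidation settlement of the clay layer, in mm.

Mid-depth of clay below the footing base: z = 3.7 + 5.2/2 = 6.3 m.
Stress increase at mid-clay by the 2:1 spreading method:
Δσ ≈ qD²/(D+z)² = 158×3.4²/(3.4+6.3)² = 19.412 kPa
Final effective stress: σ'_f = σ'_0 + Δσ = 110 + 19.412 = 129.41 kPa.
Normally consolidated clay, so the full stress increment lies on the virgin compression line:
S_c = C_c·H/(1+e₀)·log₁₀(σ'_f/σ'_0) = 0.28×5.2/(1+0.6)×log₁₀(129.41/110)
    = 0.91 × 0.070575 = 0.06422 m

S_c ≈ 64.2 mm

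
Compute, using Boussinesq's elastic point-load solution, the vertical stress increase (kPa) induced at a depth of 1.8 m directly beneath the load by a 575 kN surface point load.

Boussinesq vertical stress below a point load on an elastic half-space:
Δσ_z = 3P/(2πz²) · [1 + (r/z)²]^(−5/2)
r/z = 0/1.8 = 0; [1+(r/z)²]^(−5/2) = 1.
Δσ_z = 3×575/(2π×1.8²) × 1 = 84.735 × 1 = 84.73 kPa

Δσ_z ≈ 84.7 kPa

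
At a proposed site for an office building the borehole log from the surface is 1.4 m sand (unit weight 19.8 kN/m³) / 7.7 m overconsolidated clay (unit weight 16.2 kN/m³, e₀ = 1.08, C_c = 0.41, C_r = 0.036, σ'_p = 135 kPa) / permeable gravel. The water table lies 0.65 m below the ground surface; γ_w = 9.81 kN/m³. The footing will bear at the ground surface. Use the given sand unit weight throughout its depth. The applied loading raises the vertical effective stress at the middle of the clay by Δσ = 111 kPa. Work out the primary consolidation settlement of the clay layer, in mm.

S_c ≈ 159 mm

Mid-depth of clay below the ground surface: z = 1.4 + 7.7/2 = 5.25 m.
Total vertical stress at mid-clay: σ_v = 19.8×1.4 + 16.2×3.85 = 90.09 kPa.
Pore pressure: u = 9.81×(5.25 − 0.65) = 45.126 kPa.
Initial effective stress: σ'_0 = σ_v − u = 90.09 − 45.126 = 44.964 kPa.
Final effective stress: σ'_f = 44.964 + 111 = 155.96 kPa.
σ'_f = 155.96 > σ'_p = 135 kPa, so the stress path crosses the preconsolidation pressure — recompression up to σ'_p, then virgin compression beyond:
S_c = H/(1+e₀)·[C_r·log₁₀(σ'_p/σ'_0) + C_c·log₁₀(σ'_f/σ'_p)]
    = 7.7/2.08 × [0.036×log₁₀(135/44.964) + 0.41×log₁₀(155.96/135)]
    = 3.7019 × [0.017189 + 0.025699] = 0.1588 m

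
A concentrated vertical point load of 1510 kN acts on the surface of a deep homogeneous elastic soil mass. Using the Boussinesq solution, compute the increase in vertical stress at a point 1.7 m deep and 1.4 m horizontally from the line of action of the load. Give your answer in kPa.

Δσ_z ≈ 68.4 kPa

Boussinesq vertical stress below a point load on an elastic half-space:
Δσ_z = 3P/(2πz²) · [1 + (r/z)²]^(−5/2)
r/z = 1.4/1.7 = 0.82353; [1+(r/z)²]^(−5/2) = 0.27409.
Δσ_z = 3×1510/(2π×1.7²) × 0.27409 = 249.47 × 0.27409 = 68.38 kPa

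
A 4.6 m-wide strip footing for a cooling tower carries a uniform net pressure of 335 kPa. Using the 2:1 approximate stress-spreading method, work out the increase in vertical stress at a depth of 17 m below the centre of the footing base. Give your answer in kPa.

By the 2:1 method the load spreads at 1 horizontal : 2 vertical, so at depth z the loaded area has grown by z in each plan dimension:
Δσ = qB/(B+z) = 335×4.6/(4.6+17) = 71.343 kPa

Δσ_z ≈ 71.3 kPa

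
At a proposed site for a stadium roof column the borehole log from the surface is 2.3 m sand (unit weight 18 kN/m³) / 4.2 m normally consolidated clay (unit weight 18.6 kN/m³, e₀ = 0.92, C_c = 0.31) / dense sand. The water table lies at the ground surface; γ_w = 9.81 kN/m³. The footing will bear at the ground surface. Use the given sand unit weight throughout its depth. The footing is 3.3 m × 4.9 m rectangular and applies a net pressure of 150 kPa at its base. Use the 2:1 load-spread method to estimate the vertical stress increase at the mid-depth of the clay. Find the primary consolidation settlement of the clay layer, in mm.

S_c ≈ 190 mm

Mid-depth of clay below the ground surface: z = 2.3 + 4.2/2 = 4.4 m.
Total vertical stress at mid-clay: σ_v = 18×2.3 + 18.6×2.1 = 80.46 kPa.
Pore pressure: u = 9.81×(4.4 − 0) = 43.164 kPa.
Initial effective stress: σ'_0 = σ_v − u = 80.46 − 43.164 = 37.296 kPa.
Stress increase at mid-clay by the 2:1 spreading method:
Δσ = qBL/((B+z)(L+z)) = 150×3.3×4.9/((3.3+4.4)(4.9+4.4)) = 33.871 kPa
Final effective stress: σ'_f = σ'_0 + Δσ = 37.296 + 33.871 = 71.167 kPa.
Normally consolidated clay, so the full stress increment lies on the virgin compression line:
S_c = C_c·H/(1+e₀)·log₁₀(σ'_f/σ'_0) = 0.31×4.2/(1+0.92)×log₁₀(71.167/37.296)
    = 0.67813 × 0.28062 = 0.1903 m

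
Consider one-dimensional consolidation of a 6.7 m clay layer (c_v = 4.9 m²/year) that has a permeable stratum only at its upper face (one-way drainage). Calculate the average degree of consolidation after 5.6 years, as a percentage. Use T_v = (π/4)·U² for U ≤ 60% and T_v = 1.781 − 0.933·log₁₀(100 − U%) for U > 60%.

U ≈ 82.1 %

Drainage path length: H_d = H = 6.7 m (single drainage).
T_v = c_v·t/H_d² = 4.9×5.6/6.7² = 0.61127.
T_v = 0.61127 corresponds to the U > 60% branch:
U = 1 − 10^((1.781 − T_v)/0.933)/100 = 0.8206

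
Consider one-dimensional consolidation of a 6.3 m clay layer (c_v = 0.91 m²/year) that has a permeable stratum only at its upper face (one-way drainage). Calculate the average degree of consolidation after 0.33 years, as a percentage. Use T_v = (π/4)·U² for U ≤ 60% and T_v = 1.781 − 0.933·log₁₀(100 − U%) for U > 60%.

Drainage path length: H_d = H = 6.3 m (single drainage).
T_v = c_v·t/H_d² = 0.91×0.33/6.3² = 0.0075661.
T_v = 0.0075661 corresponds to the U ≤ 60% branch:
U = √(4T_v/π) = 0.09815

U ≈ 9.82 %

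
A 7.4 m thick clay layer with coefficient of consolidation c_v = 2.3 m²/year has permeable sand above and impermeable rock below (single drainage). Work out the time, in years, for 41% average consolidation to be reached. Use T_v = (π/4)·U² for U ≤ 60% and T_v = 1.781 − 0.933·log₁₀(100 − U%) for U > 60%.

Drainage path length: H_d = H = 7.4 m (single drainage).
U ≤ 60%: T_v = (π/4)·U² = (π/4)×0.41² = 0.13203.
t = T_v·H_d²/c_v = 0.13203×7.4²/2.3 = 3.143 years.

t ≈ 3.14 years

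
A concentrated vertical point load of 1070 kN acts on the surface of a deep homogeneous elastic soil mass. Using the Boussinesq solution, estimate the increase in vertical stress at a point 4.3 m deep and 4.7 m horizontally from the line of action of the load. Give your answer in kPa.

Δσ_z ≈ 3.87 kPa

Boussinesq vertical stress below a point load on an elastic half-space:
Δσ_z = 3P/(2πz²) · [1 + (r/z)²]^(−5/2)
r/z = 4.7/4.3 = 1.093; [1+(r/z)²]^(−5/2) = 0.14014.
Δσ_z = 3×1070/(2π×4.3²) × 0.14014 = 27.63 × 0.14014 = 3.872 kPa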